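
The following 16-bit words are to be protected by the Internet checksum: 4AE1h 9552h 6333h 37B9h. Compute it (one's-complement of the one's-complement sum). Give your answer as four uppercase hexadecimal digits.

84DF

One's-complement addition (fold any carry out of bit 15 back into bit 0):
  0x4AE1 + 0x9552 = 0x0E033
  0xE033 + 0x6333 = 0x14366 → wrap carry → 0x4367
  0x4367 + 0x37B9 = 0x07B20
One's-complement sum = 0x7B20.
Checksum = ~0x7B20 & 0xFFFF = 0x84DF.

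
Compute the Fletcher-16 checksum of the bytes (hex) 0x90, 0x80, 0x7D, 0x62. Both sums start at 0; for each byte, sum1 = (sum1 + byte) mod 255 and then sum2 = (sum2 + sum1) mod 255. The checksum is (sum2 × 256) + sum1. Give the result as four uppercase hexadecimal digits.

21F0

Running sums (mod 255):
  after byte 0 (0x90): sum1=144, sum2=144
  after byte 1 (0x80): sum1=17, sum2=161
  after byte 2 (0x7D): sum1=142, sum2=48
  after byte 3 (0x62): sum1=240, sum2=33
Checksum = sum2·256 + sum1 = 33·256 + 240 = 8688 = 0x21F0.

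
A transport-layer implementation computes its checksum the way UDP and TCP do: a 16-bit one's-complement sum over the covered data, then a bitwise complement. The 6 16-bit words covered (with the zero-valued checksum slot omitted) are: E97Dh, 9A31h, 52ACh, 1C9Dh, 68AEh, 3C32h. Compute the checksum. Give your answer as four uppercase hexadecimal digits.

6826

One's-complement addition (fold any carry out of bit 15 back into bit 0):
  0xE97D + 0x9A31 = 0x183AE → wrap carry → 0x83AF
  0x83AF + 0x52AC = 0x0D65B
  0xD65B + 0x1C9D = 0x0F2F8
  0xF2F8 + 0x68AE = 0x15BA6 → wrap carry → 0x5BA7
  0x5BA7 + 0x3C32 = 0x097D9
One's-complement sum = 0x97D9.
Checksum = ~0x97D9 & 0xFFFF = 0x6826.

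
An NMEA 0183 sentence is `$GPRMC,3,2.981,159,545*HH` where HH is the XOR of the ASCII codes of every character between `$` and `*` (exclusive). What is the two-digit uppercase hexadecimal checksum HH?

XOR the ASCII codes of the payload characters:
  'G' = 0x47 → acc = 0x47
  'P' = 0x50 → acc = 0x17
  'R' = 0x52 → acc = 0x45
  'M' = 0x4D → acc = 0x08
  'C' = 0x43 → acc = 0x4B
  ',' = 0x2C → acc = 0x67
  '3' = 0x33 → acc = 0x54
  ',' = 0x2C → acc = 0x78
  '2' = 0x32 → acc = 0x4A
  '.' = 0x2E → acc = 0x64
  '9' = 0x39 → acc = 0x5D
  '8' = 0x38 → acc = 0x65
  '1' = 0x31 → acc = 0x54
  ',' = 0x2C → acc = 0x78
  '1' = 0x31 → acc = 0x49
  '5' = 0x35 → acc = 0x7C
  '9' = 0x39 → acc = 0x45
  ',' = 0x2C → acc = 0x69
  '5' = 0x35 → acc = 0x5C
  '4' = 0x34 → acc = 0x68
  '5' = 0x35 → acc = 0x5D
Checksum = 0x5D.

5D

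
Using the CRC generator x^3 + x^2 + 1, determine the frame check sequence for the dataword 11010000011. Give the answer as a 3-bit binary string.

010

Append 3 zeros: 11010000011000. Divide by 1101 (XOR where the leading bit is 1):
  pos 0: 1101 XOR 1101 = 0000
  pos 9: 1100 XOR 1101 = 0001
Remainder (last 3 bits) = 010. This is the CRC / FCS.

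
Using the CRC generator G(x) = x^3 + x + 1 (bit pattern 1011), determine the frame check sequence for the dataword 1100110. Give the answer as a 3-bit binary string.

111

Append 3 zeros: 1100110000. Divide by 1011 (XOR where the leading bit is 1):
  pos 0: 1100 XOR 1011 = 0111
  pos 1: 1111 XOR 1011 = 0100
  pos 2: 1001 XOR 1011 = 0010
  pos 4: 1000 XOR 1011 = 0011
  pos 6: 1100 XOR 1011 = 0111
Remainder (last 3 bits) = 111. This is the CRC / FCS.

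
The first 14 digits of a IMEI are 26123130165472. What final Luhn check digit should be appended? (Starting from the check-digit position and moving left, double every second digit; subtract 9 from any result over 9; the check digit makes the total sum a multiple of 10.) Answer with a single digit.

Partial digits right→left: 2 7 4 5 6 1 0 3 1 3 2 1 6 2
Double every second digit counting from the check-digit position (so the 1st, 3rd, 5th, ... of the partial from the right).
  doubled (with −9 where >9): 4 8 3 0 2 4 3 → sum 24
  kept as-is: 7 5 1 3 3 1 2 → sum 22
Total = 24 + 22 = 46.
Check digit = (10 − (46 mod 10)) mod 10 = 4.

4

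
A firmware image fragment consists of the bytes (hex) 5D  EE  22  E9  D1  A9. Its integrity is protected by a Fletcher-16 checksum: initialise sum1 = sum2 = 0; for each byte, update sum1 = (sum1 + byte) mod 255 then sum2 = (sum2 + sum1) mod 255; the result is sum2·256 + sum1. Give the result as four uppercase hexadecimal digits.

Running sums (mod 255):
  after byte 0 (5D): sum1=93, sum2=93
  after byte 1 (EE): sum1=76, sum2=169
  after byte 2 (22): sum1=110, sum2=24
  after byte 3 (E9): sum1=88, sum2=112
  after byte 4 (D1): sum1=42, sum2=154
  after byte 5 (A9): sum1=211, sum2=110
Checksum = sum2·256 + sum1 = 110·256 + 211 = 28371 = 0x6ED3.

6ED3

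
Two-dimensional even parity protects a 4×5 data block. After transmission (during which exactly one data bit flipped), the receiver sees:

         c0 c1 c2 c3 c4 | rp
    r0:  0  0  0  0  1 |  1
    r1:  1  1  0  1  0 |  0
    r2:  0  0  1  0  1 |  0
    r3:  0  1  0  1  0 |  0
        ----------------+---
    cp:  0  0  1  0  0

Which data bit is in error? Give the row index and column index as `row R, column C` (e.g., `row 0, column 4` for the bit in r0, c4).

row 1, column 0

Recompute each row's even parity and compare to rp:
  r0: data parity 1, sent rp 1 → ok
  r1: data parity 1, sent rp 0 → mismatch
  r2: data parity 0, sent rp 0 → ok
  r3: data parity 0, sent rp 0 → ok
Recompute each column's even parity and compare to cp:
  c0: data parity 1, sent cp 0 → mismatch
  c1: data parity 0, sent cp 0 → ok
  c2: data parity 1, sent cp 1 → ok
  c3: data parity 0, sent cp 0 → ok
  c4: data parity 0, sent cp 0 → ok
Exactly one row (r1) and one column (c0) fail → the flipped bit is at their intersection.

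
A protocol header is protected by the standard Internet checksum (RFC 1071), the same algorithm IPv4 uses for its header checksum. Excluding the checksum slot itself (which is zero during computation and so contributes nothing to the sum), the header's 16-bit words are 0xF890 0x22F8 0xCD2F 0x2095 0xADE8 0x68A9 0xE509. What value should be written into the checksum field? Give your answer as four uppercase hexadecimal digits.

One's-complement addition (fold any carry out of bit 15 back into bit 0):
  0xF890 + 0x22F8 = 0x11B88 → wrap carry → 0x1B89
  0x1B89 + 0xCD2F = 0x0E8B8
  0xE8B8 + 0x2095 = 0x1094D → wrap carry → 0x094E
  0x094E + 0xADE8 = 0x0B736
  0xB736 + 0x68A9 = 0x11FDF → wrap carry → 0x1FE0
  0x1FE0 + 0xE509 = 0x104E9 → wrap carry → 0x04EA
One's-complement sum = 0x04EA.
Checksum = ~0x04EA & 0xFFFF = 0xFB15.

FB15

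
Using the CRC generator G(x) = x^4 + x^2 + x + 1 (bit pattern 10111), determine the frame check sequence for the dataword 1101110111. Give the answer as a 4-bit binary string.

Append 4 zeros: 11011101110000. Divide by 10111 (XOR where the leading bit is 1):
  pos 0: 11011 XOR 10111 = 01100
  pos 1: 11001 XOR 10111 = 01110
  pos 2: 11100 XOR 10111 = 01011
  pos 3: 10111 XOR 10111 = 00000
  pos 8: 11000 XOR 10111 = 01111
  pos 9: 11110 XOR 10111 = 01001
Remainder (last 4 bits) = 1001. This is the CRC / FCS.

1001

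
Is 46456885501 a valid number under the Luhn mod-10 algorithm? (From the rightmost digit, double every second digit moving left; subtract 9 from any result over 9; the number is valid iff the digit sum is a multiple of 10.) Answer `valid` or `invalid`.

From the right, keep odd positions and double even positions (subtract 9 from any doubled value over 9):
  doubled (positions 2,4,...): 0 1 7 1 3 → sum 12
  kept (positions 1,3,...): 1 5 8 6 4 4 → sum 28
Total = 40.
40 mod 10 = 0, so the number is valid.

valid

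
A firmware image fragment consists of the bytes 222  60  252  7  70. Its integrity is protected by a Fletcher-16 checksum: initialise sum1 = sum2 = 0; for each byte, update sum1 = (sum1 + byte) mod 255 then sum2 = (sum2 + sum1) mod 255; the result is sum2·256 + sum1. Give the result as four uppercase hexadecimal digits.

9665

Running sums (mod 255):
  after byte 0 (222): sum1=222, sum2=222
  after byte 1 (60): sum1=27, sum2=249
  after byte 2 (252): sum1=24, sum2=18
  after byte 3 (7): sum1=31, sum2=49
  after byte 4 (70): sum1=101, sum2=150
Checksum = sum2·256 + sum1 = 150·256 + 101 = 38501 = 0x9665.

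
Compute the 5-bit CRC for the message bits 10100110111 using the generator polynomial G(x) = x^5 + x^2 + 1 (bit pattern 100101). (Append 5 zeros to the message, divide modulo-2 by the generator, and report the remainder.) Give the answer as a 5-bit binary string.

10011

Append 5 zeros: 1010011011100000. Divide by 100101 (XOR where the leading bit is 1):
  pos 0: 101001 XOR 100101 = 001100
  pos 2: 110010 XOR 100101 = 010111
  pos 3: 101111 XOR 100101 = 001010
  pos 5: 101011 XOR 100101 = 001110
  pos 7: 111000 XOR 100101 = 011101
  pos 8: 111010 XOR 100101 = 011111
  pos 9: 111110 XOR 100101 = 011011
  pos 10: 110110 XOR 100101 = 010011
Remainder (last 5 bits) = 10011. This is the CRC / FCS.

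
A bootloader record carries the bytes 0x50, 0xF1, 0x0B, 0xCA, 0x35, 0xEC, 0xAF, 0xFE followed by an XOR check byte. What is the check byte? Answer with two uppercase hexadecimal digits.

E8

XOR the bytes together:
  start with 0x50
  0x50 ⊕ 0xF1 = 0xA1
  0xA1 ⊕ 0x0B = 0xAA
  0xAA ⊕ 0xCA = 0x60
  0x60 ⊕ 0x35 = 0x55
  0x55 ⊕ 0xEC = 0xB9
  0xB9 ⊕ 0xAF = 0x16
  0x16 ⊕ 0xFE = 0xE8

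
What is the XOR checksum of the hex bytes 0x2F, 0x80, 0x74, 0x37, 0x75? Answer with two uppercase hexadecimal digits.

XOR the bytes together:
  start with 0x2F
  0x2F ⊕ 0x80 = 0xAF
  0xAF ⊕ 0x74 = 0xDB
  0xDB ⊕ 0x37 = 0xEC
  0xEC ⊕ 0x75 = 0x99

99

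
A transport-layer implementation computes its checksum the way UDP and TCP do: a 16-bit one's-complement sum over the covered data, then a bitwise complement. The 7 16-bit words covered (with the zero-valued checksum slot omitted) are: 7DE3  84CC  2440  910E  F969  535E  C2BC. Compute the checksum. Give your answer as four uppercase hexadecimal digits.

One's-complement addition (fold any carry out of bit 15 back into bit 0):
  0x7DE3 + 0x84CC = 0x102AF → wrap carry → 0x02B0
  0x02B0 + 0x2440 = 0x026F0
  0x26F0 + 0x910E = 0x0B7FE
  0xB7FE + 0xF969 = 0x1B167 → wrap carry → 0xB168
  0xB168 + 0x535E = 0x104C6 → wrap carry → 0x04C7
  0x04C7 + 0xC2BC = 0x0C783
One's-complement sum = 0xC783.
Checksum = ~0xC783 & 0xFFFF = 0x387C.

387C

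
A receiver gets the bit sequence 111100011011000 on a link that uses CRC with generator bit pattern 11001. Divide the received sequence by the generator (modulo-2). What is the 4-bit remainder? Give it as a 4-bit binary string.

1101

Modulo-2 division of 111100011011000 by 11001:
  pos 0: 11110 XOR 11001 = 00111
  pos 2: 11100 XOR 11001 = 00101
  pos 4: 10111 XOR 11001 = 01110
  pos 5: 11100 XOR 11001 = 00101
  pos 7: 10111 XOR 11001 = 01110
  pos 8: 11100 XOR 11001 = 00101
  pos 10: 10100 XOR 11001 = 01101
Remainder = 1101 (nonzero — an error is detected).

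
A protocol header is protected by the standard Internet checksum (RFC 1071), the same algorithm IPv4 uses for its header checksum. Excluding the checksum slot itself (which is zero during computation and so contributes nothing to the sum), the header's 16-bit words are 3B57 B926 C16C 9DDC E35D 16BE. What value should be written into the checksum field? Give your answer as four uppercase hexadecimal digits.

One's-complement addition (fold any carry out of bit 15 back into bit 0):
  0x3B57 + 0xB926 = 0x0F47D
  0xF47D + 0xC16C = 0x1B5E9 → wrap carry → 0xB5EA
  0xB5EA + 0x9DDC = 0x153C6 → wrap carry → 0x53C7
  0x53C7 + 0xE35D = 0x13724 → wrap carry → 0x3725
  0x3725 + 0x16BE = 0x04DE3
One's-complement sum = 0x4DE3.
Checksum = ~0x4DE3 & 0xFFFF = 0xB21C.

B21C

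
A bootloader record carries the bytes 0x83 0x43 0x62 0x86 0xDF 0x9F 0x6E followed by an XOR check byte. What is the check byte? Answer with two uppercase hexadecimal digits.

XOR the bytes together:
  start with 0x83
  0x83 ⊕ 0x43 = 0xC0
  0xC0 ⊕ 0x62 = 0xA2
  0xA2 ⊕ 0x86 = 0x24
  0x24 ⊕ 0xDF = 0xFB
  0xFB ⊕ 0x9F = 0x64
  0x64 ⊕ 0x6E = 0x0A

0A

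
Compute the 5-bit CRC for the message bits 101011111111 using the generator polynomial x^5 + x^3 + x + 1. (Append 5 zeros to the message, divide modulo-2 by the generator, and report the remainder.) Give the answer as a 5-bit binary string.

11011

Append 5 zeros: 10101111111100000. Divide by 101011 (XOR where the leading bit is 1):
  pos 0: 101011 XOR 101011 = 000000
  pos 6: 111111 XOR 101011 = 010100
  pos 7: 101000 XOR 101011 = 000011
  pos 11: 110000 XOR 101011 = 011011
Remainder (last 5 bits) = 11011. This is the CRC / FCS.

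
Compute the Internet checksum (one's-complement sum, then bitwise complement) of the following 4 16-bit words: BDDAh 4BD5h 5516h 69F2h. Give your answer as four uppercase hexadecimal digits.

One's-complement addition (fold any carry out of bit 15 back into bit 0):
  0xBDDA + 0x4BD5 = 0x109AF → wrap carry → 0x09B0
  0x09B0 + 0x5516 = 0x05EC6
  0x5EC6 + 0x69F2 = 0x0C8B8
One's-complement sum = 0xC8B8.
Checksum = ~0xC8B8 & 0xFFFF = 0x3747.

3747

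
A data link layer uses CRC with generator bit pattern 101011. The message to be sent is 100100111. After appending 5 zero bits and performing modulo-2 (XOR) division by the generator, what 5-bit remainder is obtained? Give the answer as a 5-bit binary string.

10110

Append 5 zeros: 10010011100000. Divide by 101011 (XOR where the leading bit is 1):
  pos 0: 100100 XOR 101011 = 001111
  pos 2: 111111 XOR 101011 = 010100
  pos 3: 101001 XOR 101011 = 000010
  pos 7: 100000 XOR 101011 = 001011
Remainder (last 5 bits) = 10110. This is the CRC / FCS.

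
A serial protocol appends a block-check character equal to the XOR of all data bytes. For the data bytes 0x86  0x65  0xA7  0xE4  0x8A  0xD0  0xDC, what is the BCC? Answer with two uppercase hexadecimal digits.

XOR the bytes together:
  start with 0x86
  0x86 ⊕ 0x65 = 0xE3
  0xE3 ⊕ 0xA7 = 0x44
  0x44 ⊕ 0xE4 = 0xA0
  0xA0 ⊕ 0x8A = 0x2A
  0x2A ⊕ 0xD0 = 0xFA
  0xFA ⊕ 0xDC = 0x26

26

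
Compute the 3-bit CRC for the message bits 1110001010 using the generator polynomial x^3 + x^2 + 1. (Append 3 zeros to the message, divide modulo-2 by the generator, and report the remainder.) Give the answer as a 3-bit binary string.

Append 3 zeros: 1110001010000. Divide by 1101 (XOR where the leading bit is 1):
  pos 0: 1110 XOR 1101 = 0011
  pos 2: 1100 XOR 1101 = 0001
  pos 5: 1101 XOR 1101 = 0000
Remainder (last 3 bits) = 000. This is the CRC / FCS.

000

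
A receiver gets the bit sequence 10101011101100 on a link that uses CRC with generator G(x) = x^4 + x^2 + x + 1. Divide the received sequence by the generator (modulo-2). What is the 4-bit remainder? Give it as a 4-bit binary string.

0000

Modulo-2 division of 10101011101100 by 10111:
  pos 0: 10101 XOR 10111 = 00010
  pos 3: 10011 XOR 10111 = 00100
  pos 5: 10010 XOR 10111 = 00101
  pos 7: 10111 XOR 10111 = 00000
Remainder = 0000 (zero — the frame passes the CRC check).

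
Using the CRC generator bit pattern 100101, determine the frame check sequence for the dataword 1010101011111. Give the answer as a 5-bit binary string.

11011

Append 5 zeros: 101010101111100000. Divide by 100101 (XOR where the leading bit is 1):
  pos 0: 101010 XOR 100101 = 001111
  pos 2: 111110 XOR 100101 = 011011
  pos 3: 110111 XOR 100101 = 010010
  pos 4: 100101 XOR 100101 = 000000
  pos 10: 111000 XOR 100101 = 011101
  pos 11: 111010 XOR 100101 = 011111
  pos 12: 111110 XOR 100101 = 011011
Remainder (last 5 bits) = 11011. This is the CRC / FCS.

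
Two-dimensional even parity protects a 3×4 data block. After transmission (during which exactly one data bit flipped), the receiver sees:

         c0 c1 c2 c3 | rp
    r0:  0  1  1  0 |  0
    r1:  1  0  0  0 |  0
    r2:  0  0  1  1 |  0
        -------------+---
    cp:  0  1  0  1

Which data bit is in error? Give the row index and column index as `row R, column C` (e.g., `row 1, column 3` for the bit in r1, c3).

row 1, column 0

Recompute each row's even parity and compare to rp:
  r0: data parity 0, sent rp 0 → ok
  r1: data parity 1, sent rp 0 → mismatch
  r2: data parity 0, sent rp 0 → ok
Recompute each column's even parity and compare to cp:
  c0: data parity 1, sent cp 0 → mismatch
  c1: data parity 1, sent cp 1 → ok
  c2: data parity 0, sent cp 0 → ok
  c3: data parity 1, sent cp 1 → ok
Exactly one row (r1) and one column (c0) fail → the flipped bit is at their intersection.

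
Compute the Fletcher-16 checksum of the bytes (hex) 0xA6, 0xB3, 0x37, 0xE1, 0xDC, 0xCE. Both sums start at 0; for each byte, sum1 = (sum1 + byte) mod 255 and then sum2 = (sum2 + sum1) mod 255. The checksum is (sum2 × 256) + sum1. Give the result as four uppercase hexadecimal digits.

Running sums (mod 255):
  after byte 0 (0xA6): sum1=166, sum2=166
  after byte 1 (0xB3): sum1=90, sum2=1
  after byte 2 (0x37): sum1=145, sum2=146
  after byte 3 (0xE1): sum1=115, sum2=6
  after byte 4 (0xDC): sum1=80, sum2=86
  after byte 5 (0xCE): sum1=31, sum2=117
Checksum = sum2·256 + sum1 = 117·256 + 31 = 29983 = 0x751F.

751F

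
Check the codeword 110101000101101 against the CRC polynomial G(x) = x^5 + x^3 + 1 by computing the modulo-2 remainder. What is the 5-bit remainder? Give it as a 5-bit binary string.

Modulo-2 division of 110101000101101 by 101001:
  pos 0: 110101 XOR 101001 = 011100
  pos 1: 111000 XOR 101001 = 010001
  pos 2: 100010 XOR 101001 = 001011
  pos 4: 101101 XOR 101001 = 000100
  pos 7: 100011 XOR 101001 = 001010
  pos 9: 101001 XOR 101001 = 000000
Remainder = 00000 (zero — the frame passes the CRC check).

00000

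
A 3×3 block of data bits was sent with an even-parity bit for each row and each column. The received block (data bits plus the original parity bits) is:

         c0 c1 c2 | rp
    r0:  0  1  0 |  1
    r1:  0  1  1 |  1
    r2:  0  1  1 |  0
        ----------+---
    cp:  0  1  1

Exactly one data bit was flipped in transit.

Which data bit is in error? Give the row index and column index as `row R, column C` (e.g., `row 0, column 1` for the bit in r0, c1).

row 1, column 2

Recompute each row's even parity and compare to rp:
  r0: data parity 1, sent rp 1 → ok
  r1: data parity 0, sent rp 1 → mismatch
  r2: data parity 0, sent rp 0 → ok
Recompute each column's even parity and compare to cp:
  c0: data parity 0, sent cp 0 → ok
  c1: data parity 1, sent cp 1 → ok
  c2: data parity 0, sent cp 1 → mismatch
Exactly one row (r1) and one column (c2) fail → the flipped bit is at their intersection.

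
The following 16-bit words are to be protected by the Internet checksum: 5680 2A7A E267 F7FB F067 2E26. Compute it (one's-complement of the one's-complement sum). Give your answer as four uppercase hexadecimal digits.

8613

One's-complement addition (fold any carry out of bit 15 back into bit 0):
  0x5680 + 0x2A7A = 0x080FA
  0x80FA + 0xE267 = 0x16361 → wrap carry → 0x6362
  0x6362 + 0xF7FB = 0x15B5D → wrap carry → 0x5B5E
  0x5B5E + 0xF067 = 0x14BC5 → wrap carry → 0x4BC6
  0x4BC6 + 0x2E26 = 0x079EC
One's-complement sum = 0x79EC.
Checksum = ~0x79EC & 0xFFFF = 0x8613.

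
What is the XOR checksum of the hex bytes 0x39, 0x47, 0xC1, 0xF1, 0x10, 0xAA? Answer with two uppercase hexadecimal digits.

F4

XOR the bytes together:
  start with 0x39
  0x39 ⊕ 0x47 = 0x7E
  0x7E ⊕ 0xC1 = 0xBF
  0xBF ⊕ 0xF1 = 0x4E
  0x4E ⊕ 0x10 = 0x5E
  0x5E ⊕ 0xAA = 0xF4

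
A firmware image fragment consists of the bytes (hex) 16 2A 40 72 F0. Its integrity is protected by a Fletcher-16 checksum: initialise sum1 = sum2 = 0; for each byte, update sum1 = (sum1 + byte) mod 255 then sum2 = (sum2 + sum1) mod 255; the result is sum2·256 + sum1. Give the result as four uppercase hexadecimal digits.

ADE3

Running sums (mod 255):
  after byte 0 (16): sum1=22, sum2=22
  after byte 1 (2A): sum1=64, sum2=86
  after byte 2 (40): sum1=128, sum2=214
  after byte 3 (72): sum1=242, sum2=201
  after byte 4 (F0): sum1=227, sum2=173
Checksum = sum2·256 + sum1 = 173·256 + 227 = 44515 = 0xADE3.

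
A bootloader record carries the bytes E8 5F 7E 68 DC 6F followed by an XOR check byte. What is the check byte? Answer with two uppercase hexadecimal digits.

XOR the bytes together:
  start with 0xE8
  0xE8 ⊕ 0x5F = 0xB7
  0xB7 ⊕ 0x7E = 0xC9
  0xC9 ⊕ 0x68 = 0xA1
  0xA1 ⊕ 0xDC = 0x7D
  0x7D ⊕ 0x6F = 0x12

12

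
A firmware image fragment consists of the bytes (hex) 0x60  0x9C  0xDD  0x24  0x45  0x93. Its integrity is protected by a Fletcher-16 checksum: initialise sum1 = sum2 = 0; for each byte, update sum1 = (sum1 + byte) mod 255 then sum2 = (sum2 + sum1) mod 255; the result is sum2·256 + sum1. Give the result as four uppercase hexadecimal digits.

Running sums (mod 255):
  after byte 0 (0x60): sum1=96, sum2=96
  after byte 1 (0x9C): sum1=252, sum2=93
  after byte 2 (0xDD): sum1=218, sum2=56
  after byte 3 (0x24): sum1=254, sum2=55
  after byte 4 (0x45): sum1=68, sum2=123
  after byte 5 (0x93): sum1=215, sum2=83
Checksum = sum2·256 + sum1 = 83·256 + 215 = 21463 = 0x53D7.

53D7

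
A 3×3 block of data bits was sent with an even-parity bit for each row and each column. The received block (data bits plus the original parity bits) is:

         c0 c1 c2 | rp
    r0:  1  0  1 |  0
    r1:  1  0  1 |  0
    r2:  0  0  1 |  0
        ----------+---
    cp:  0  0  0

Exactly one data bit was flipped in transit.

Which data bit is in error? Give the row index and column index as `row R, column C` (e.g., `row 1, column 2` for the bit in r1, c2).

Recompute each row's even parity and compare to rp:
  r0: data parity 0, sent rp 0 → ok
  r1: data parity 0, sent rp 0 → ok
  r2: data parity 1, sent rp 0 → mismatch
Recompute each column's even parity and compare to cp:
  c0: data parity 0, sent cp 0 → ok
  c1: data parity 0, sent cp 0 → ok
  c2: data parity 1, sent cp 0 → mismatch
Exactly one row (r2) and one column (c2) fail → the flipped bit is at their intersection.

row 2, column 2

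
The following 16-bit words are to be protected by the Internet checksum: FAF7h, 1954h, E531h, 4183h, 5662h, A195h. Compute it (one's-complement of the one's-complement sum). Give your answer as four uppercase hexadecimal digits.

CD06

One's-complement addition (fold any carry out of bit 15 back into bit 0):
  0xFAF7 + 0x1954 = 0x1144B → wrap carry → 0x144C
  0x144C + 0xE531 = 0x0F97D
  0xF97D + 0x4183 = 0x13B00 → wrap carry → 0x3B01
  0x3B01 + 0x5662 = 0x09163
  0x9163 + 0xA195 = 0x132F8 → wrap carry → 0x32F9
One's-complement sum = 0x32F9.
Checksum = ~0x32F9 & 0xFFFF = 0xCD06.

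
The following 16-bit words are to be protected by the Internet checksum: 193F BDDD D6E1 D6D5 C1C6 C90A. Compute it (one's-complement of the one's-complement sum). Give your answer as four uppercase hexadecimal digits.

F059

One's-complement addition (fold any carry out of bit 15 back into bit 0):
  0x193F + 0xBDDD = 0x0D71C
  0xD71C + 0xD6E1 = 0x1ADFD → wrap carry → 0xADFE
  0xADFE + 0xD6D5 = 0x184D3 → wrap carry → 0x84D4
  0x84D4 + 0xC1C6 = 0x1469A → wrap carry → 0x469B
  0x469B + 0xC90A = 0x10FA5 → wrap carry → 0x0FA6
One's-complement sum = 0x0FA6.
Checksum = ~0x0FA6 & 0xFFFF = 0xF059.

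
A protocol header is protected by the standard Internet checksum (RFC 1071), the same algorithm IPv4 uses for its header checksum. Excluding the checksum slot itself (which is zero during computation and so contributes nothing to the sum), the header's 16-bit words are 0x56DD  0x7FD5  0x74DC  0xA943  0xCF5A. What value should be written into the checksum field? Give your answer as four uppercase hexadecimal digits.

One's-complement addition (fold any carry out of bit 15 back into bit 0):
  0x56DD + 0x7FD5 = 0x0D6B2
  0xD6B2 + 0x74DC = 0x14B8E → wrap carry → 0x4B8F
  0x4B8F + 0xA943 = 0x0F4D2
  0xF4D2 + 0xCF5A = 0x1C42C → wrap carry → 0xC42D
One's-complement sum = 0xC42D.
Checksum = ~0xC42D & 0xFFFF = 0x3BD2.

3BD2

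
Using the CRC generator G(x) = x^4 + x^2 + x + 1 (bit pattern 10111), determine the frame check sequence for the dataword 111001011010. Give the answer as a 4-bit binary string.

1101

Append 4 zeros: 1110010110100000. Divide by 10111 (XOR where the leading bit is 1):
  pos 0: 11100 XOR 10111 = 01011
  pos 1: 10111 XOR 10111 = 00000
  pos 7: 11010 XOR 10111 = 01101
  pos 8: 11010 XOR 10111 = 01101
  pos 9: 11010 XOR 10111 = 01101
  pos 10: 11010 XOR 10111 = 01101
  pos 11: 11010 XOR 10111 = 01101
Remainder (last 4 bits) = 1101. This is the CRC / FCS.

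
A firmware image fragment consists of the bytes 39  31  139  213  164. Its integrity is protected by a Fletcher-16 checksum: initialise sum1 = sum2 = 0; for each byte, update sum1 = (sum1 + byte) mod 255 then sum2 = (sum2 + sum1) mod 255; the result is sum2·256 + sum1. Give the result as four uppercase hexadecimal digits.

Running sums (mod 255):
  after byte 0 (39): sum1=39, sum2=39
  after byte 1 (31): sum1=70, sum2=109
  after byte 2 (139): sum1=209, sum2=63
  after byte 3 (213): sum1=167, sum2=230
  after byte 4 (164): sum1=76, sum2=51
Checksum = sum2·256 + sum1 = 51·256 + 76 = 13132 = 0x334C.

334C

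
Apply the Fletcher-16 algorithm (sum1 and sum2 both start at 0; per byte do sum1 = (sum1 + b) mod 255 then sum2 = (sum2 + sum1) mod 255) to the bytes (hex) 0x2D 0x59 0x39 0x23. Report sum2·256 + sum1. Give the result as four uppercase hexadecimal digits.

56E2

Running sums (mod 255):
  after byte 0 (0x2D): sum1=45, sum2=45
  after byte 1 (0x59): sum1=134, sum2=179
  after byte 2 (0x39): sum1=191, sum2=115
  after byte 3 (0x23): sum1=226, sum2=86
Checksum = sum2·256 + sum1 = 86·256 + 226 = 22242 = 0x56E2.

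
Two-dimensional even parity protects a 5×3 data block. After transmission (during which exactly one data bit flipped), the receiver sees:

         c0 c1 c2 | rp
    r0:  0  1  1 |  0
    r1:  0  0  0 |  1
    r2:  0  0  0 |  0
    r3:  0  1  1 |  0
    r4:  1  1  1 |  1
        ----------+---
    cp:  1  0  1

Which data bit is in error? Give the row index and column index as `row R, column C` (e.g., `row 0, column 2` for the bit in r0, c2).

Recompute each row's even parity and compare to rp:
  r0: data parity 0, sent rp 0 → ok
  r1: data parity 0, sent rp 1 → mismatch
  r2: data parity 0, sent rp 0 → ok
  r3: data parity 0, sent rp 0 → ok
  r4: data parity 1, sent rp 1 → ok
Recompute each column's even parity and compare to cp:
  c0: data parity 1, sent cp 1 → ok
  c1: data parity 1, sent cp 0 → mismatch
  c2: data parity 1, sent cp 1 → ok
Exactly one row (r1) and one column (c1) fail → the flipped bit is at their intersection.

row 1, column 1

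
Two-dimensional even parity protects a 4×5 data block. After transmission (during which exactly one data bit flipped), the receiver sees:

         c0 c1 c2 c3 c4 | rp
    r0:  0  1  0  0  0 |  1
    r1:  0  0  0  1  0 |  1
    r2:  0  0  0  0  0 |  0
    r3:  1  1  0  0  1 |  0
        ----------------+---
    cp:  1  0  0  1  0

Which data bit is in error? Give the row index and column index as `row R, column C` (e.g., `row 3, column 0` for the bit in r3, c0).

row 3, column 4

Recompute each row's even parity and compare to rp:
  r0: data parity 1, sent rp 1 → ok
  r1: data parity 1, sent rp 1 → ok
  r2: data parity 0, sent rp 0 → ok
  r3: data parity 1, sent rp 0 → mismatch
Recompute each column's even parity and compare to cp:
  c0: data parity 1, sent cp 1 → ok
  c1: data parity 0, sent cp 0 → ok
  c2: data parity 0, sent cp 0 → ok
  c3: data parity 1, sent cp 1 → ok
  c4: data parity 1, sent cp 0 → mismatch
Exactly one row (r3) and one column (c4) fail → the flipped bit is at their intersection.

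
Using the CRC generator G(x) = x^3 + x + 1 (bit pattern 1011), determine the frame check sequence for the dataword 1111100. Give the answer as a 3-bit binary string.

101

Append 3 zeros: 1111100000. Divide by 1011 (XOR where the leading bit is 1):
  pos 0: 1111 XOR 1011 = 0100
  pos 1: 1001 XOR 1011 = 0010
  pos 3: 1000 XOR 1011 = 0011
  pos 5: 1100 XOR 1011 = 0111
  pos 6: 1110 XOR 1011 = 0101
Remainder (last 3 bits) = 101. This is the CRC / FCS.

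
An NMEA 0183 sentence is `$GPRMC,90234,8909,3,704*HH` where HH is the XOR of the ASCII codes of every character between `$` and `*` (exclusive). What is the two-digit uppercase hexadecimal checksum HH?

XOR the ASCII codes of the payload characters:
  'G' = 0x47 → acc = 0x47
  'P' = 0x50 → acc = 0x17
  'R' = 0x52 → acc = 0x45
  'M' = 0x4D → acc = 0x08
  'C' = 0x43 → acc = 0x4B
  ',' = 0x2C → acc = 0x67
  '9' = 0x39 → acc = 0x5E
  '0' = 0x30 → acc = 0x6E
  '2' = 0x32 → acc = 0x5C
  '3' = 0x33 → acc = 0x6F
  '4' = 0x34 → acc = 0x5B
  ',' = 0x2C → acc = 0x77
  '8' = 0x38 → acc = 0x4F
  '9' = 0x39 → acc = 0x76
  '0' = 0x30 → acc = 0x46
  '9' = 0x39 → acc = 0x7F
  ',' = 0x2C → acc = 0x53
  '3' = 0x33 → acc = 0x60
  ',' = 0x2C → acc = 0x4C
  '7' = 0x37 → acc = 0x7B
  '0' = 0x30 → acc = 0x4B
  '4' = 0x34 → acc = 0x7F
Checksum = 0x7F.

7F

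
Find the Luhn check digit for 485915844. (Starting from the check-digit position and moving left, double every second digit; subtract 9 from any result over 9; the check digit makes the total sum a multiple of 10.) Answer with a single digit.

8

Partial digits right→left: 4 4 8 5 1 9 5 8 4
Double every second digit counting from the check-digit position (so the 1st, 3rd, 5th, ... of the partial from the right).
  doubled (with −9 where >9): 8 7 2 1 8 → sum 26
  kept as-is: 4 5 9 8 → sum 26
Total = 26 + 26 = 52.
Check digit = (10 − (52 mod 10)) mod 10 = 8.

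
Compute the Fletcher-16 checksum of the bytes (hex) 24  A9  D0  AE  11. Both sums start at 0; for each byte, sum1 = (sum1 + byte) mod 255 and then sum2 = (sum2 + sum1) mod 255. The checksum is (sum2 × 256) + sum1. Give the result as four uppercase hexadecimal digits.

Running sums (mod 255):
  after byte 0 (24): sum1=36, sum2=36
  after byte 1 (A9): sum1=205, sum2=241
  after byte 2 (D0): sum1=158, sum2=144
  after byte 3 (AE): sum1=77, sum2=221
  after byte 4 (11): sum1=94, sum2=60
Checksum = sum2·256 + sum1 = 60·256 + 94 = 15454 = 0x3C5E.

3C5E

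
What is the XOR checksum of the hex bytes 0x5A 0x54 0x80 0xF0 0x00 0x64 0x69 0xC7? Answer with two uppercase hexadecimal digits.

B4

XOR the bytes together:
  start with 0x5A
  0x5A ⊕ 0x54 = 0x0E
  0x0E ⊕ 0x80 = 0x8E
  0x8E ⊕ 0xF0 = 0x7E
  0x7E ⊕ 0x00 = 0x7E
  0x7E ⊕ 0x64 = 0x1A
  0x1A ⊕ 0x69 = 0x73
  0x73 ⊕ 0xC7 = 0xB4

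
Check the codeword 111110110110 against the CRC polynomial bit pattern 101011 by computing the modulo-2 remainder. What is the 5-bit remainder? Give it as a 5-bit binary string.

10110

Modulo-2 division of 111110110110 by 101011:
  pos 0: 111110 XOR 101011 = 010101
  pos 1: 101011 XOR 101011 = 000000
Remainder = 10110 (nonzero — an error is detected).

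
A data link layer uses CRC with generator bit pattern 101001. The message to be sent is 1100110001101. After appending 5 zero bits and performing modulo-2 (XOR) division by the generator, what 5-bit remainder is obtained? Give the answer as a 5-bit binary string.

00001

Append 5 zeros: 110011000110100000. Divide by 101001 (XOR where the leading bit is 1):
  pos 0: 110011 XOR 101001 = 011010
  pos 1: 110100 XOR 101001 = 011101
  pos 2: 111010 XOR 101001 = 010011
  pos 3: 100110 XOR 101001 = 001111
  pos 5: 111111 XOR 101001 = 010110
  pos 6: 101100 XOR 101001 = 000101
  pos 9: 101100 XOR 101001 = 000101
  pos 12: 101000 XOR 101001 = 000001
Remainder (last 5 bits) = 00001. This is the CRC / FCS.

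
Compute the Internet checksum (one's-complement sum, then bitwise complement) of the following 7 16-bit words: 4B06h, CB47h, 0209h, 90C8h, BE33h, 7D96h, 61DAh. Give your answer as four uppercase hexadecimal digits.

B93B

One's-complement addition (fold any carry out of bit 15 back into bit 0):
  0x4B06 + 0xCB47 = 0x1164D → wrap carry → 0x164E
  0x164E + 0x0209 = 0x01857
  0x1857 + 0x90C8 = 0x0A91F
  0xA91F + 0xBE33 = 0x16752 → wrap carry → 0x6753
  0x6753 + 0x7D96 = 0x0E4E9
  0xE4E9 + 0x61DA = 0x146C3 → wrap carry → 0x46C4
One's-complement sum = 0x46C4.
Checksum = ~0x46C4 & 0xFFFF = 0xB93B.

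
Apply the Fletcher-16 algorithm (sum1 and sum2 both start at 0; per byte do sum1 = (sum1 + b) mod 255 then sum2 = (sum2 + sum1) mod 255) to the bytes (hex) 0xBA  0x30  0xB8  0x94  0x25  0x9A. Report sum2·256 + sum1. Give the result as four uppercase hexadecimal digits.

D6F7

Running sums (mod 255):
  after byte 0 (0xBA): sum1=186, sum2=186
  after byte 1 (0x30): sum1=234, sum2=165
  after byte 2 (0xB8): sum1=163, sum2=73
  after byte 3 (0x94): sum1=56, sum2=129
  after byte 4 (0x25): sum1=93, sum2=222
  after byte 5 (0x9A): sum1=247, sum2=214
Checksum = sum2·256 + sum1 = 214·256 + 247 = 55031 = 0xD6F7.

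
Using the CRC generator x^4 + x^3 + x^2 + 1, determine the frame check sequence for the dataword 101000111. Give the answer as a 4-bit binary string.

1011

Append 4 zeros: 1010001110000. Divide by 11101 (XOR where the leading bit is 1):
  pos 0: 10100 XOR 11101 = 01001
  pos 1: 10010 XOR 11101 = 01111
  pos 2: 11111 XOR 11101 = 00010
  pos 5: 10110 XOR 11101 = 01011
  pos 6: 10110 XOR 11101 = 01011
  pos 7: 10110 XOR 11101 = 01011
  pos 8: 10110 XOR 11101 = 01011
Remainder (last 4 bits) = 1011. This is the CRC / FCS.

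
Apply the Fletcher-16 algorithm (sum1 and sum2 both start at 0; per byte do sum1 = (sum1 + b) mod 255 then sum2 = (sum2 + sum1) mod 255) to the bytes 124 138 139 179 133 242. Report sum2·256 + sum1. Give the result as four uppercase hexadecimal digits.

E6BE

Running sums (mod 255):
  after byte 0 (124): sum1=124, sum2=124
  after byte 1 (138): sum1=7, sum2=131
  after byte 2 (139): sum1=146, sum2=22
  after byte 3 (179): sum1=70, sum2=92
  after byte 4 (133): sum1=203, sum2=40
  after byte 5 (242): sum1=190, sum2=230
Checksum = sum2·256 + sum1 = 230·256 + 190 = 59070 = 0xE6BE.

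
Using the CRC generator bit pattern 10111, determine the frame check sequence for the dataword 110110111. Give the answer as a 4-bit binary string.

1101

Append 4 zeros: 1101101110000. Divide by 10111 (XOR where the leading bit is 1):
  pos 0: 11011 XOR 10111 = 01100
  pos 1: 11000 XOR 10111 = 01111
  pos 2: 11111 XOR 10111 = 01000
  pos 3: 10001 XOR 10111 = 00110
  pos 5: 11010 XOR 10111 = 01101
  pos 6: 11010 XOR 10111 = 01101
  pos 7: 11010 XOR 10111 = 01101
  pos 8: 11010 XOR 10111 = 01101
Remainder (last 4 bits) = 1101. This is the CRC / FCS.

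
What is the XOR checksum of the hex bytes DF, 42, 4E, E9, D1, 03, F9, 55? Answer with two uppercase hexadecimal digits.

44

XOR the bytes together:
  start with 0xDF
  0xDF ⊕ 0x42 = 0x9D
  0x9D ⊕ 0x4E = 0xD3
  0xD3 ⊕ 0xE9 = 0x3A
  0x3A ⊕ 0xD1 = 0xEB
  0xEB ⊕ 0x03 = 0xE8
  0xE8 ⊕ 0xF9 = 0x11
  0x11 ⊕ 0x55 = 0x44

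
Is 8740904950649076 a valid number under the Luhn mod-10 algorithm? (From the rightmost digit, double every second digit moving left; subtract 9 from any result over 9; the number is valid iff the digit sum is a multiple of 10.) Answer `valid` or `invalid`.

From the right, keep odd positions and double even positions (subtract 9 from any doubled value over 9):
  doubled (positions 2,4,...): 5 9 3 1 8 9 8 7 → sum 50
  kept (positions 1,3,...): 6 0 4 0 9 0 0 7 → sum 26
Total = 76.
76 mod 10 = 6, so the number is invalid.

invalid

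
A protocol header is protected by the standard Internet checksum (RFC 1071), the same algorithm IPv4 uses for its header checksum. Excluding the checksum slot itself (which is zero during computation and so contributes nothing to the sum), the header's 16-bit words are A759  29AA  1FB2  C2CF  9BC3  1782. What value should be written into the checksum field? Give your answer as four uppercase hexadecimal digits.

9934

One's-complement addition (fold any carry out of bit 15 back into bit 0):
  0xA759 + 0x29AA = 0x0D103
  0xD103 + 0x1FB2 = 0x0F0B5
  0xF0B5 + 0xC2CF = 0x1B384 → wrap carry → 0xB385
  0xB385 + 0x9BC3 = 0x14F48 → wrap carry → 0x4F49
  0x4F49 + 0x1782 = 0x066CB
One's-complement sum = 0x66CB.
Checksum = ~0x66CB & 0xFFFF = 0x9934.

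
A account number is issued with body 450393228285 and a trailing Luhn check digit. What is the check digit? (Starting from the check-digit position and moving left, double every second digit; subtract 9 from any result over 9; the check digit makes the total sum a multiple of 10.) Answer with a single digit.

7

Partial digits right→left: 5 8 2 8 2 2 3 9 3 0 5 4
Double every second digit counting from the check-digit position (so the 1st, 3rd, 5th, ... of the partial from the right).
  doubled (with −9 where >9): 1 4 4 6 6 1 → sum 22
  kept as-is: 8 8 2 9 0 4 → sum 31
Total = 22 + 31 = 53.
Check digit = (10 − (53 mod 10)) mod 10 = 7.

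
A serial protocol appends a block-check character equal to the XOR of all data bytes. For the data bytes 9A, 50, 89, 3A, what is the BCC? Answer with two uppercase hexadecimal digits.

XOR the bytes together:
  start with 0x9A
  0x9A ⊕ 0x50 = 0xCA
  0xCA ⊕ 0x89 = 0x43
  0x43 ⊕ 0x3A = 0x79

79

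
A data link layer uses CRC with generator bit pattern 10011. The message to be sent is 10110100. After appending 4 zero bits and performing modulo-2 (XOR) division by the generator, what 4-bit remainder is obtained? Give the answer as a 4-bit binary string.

Append 4 zeros: 101101000000. Divide by 10011 (XOR where the leading bit is 1):
  pos 0: 10110 XOR 10011 = 00101
  pos 2: 10110 XOR 10011 = 00101
  pos 4: 10100 XOR 10011 = 00111
  pos 6: 11100 XOR 10011 = 01111
  pos 7: 11110 XOR 10011 = 01101
Remainder (last 4 bits) = 1101. This is the CRC / FCS.

1101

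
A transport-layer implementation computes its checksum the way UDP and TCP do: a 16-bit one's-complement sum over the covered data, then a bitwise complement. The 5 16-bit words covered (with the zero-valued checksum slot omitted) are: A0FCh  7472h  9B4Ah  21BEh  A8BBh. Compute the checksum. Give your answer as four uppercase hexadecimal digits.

One's-complement addition (fold any carry out of bit 15 back into bit 0):
  0xA0FC + 0x7472 = 0x1156E → wrap carry → 0x156F
  0x156F + 0x9B4A = 0x0B0B9
  0xB0B9 + 0x21BE = 0x0D277
  0xD277 + 0xA8BB = 0x17B32 → wrap carry → 0x7B33
One's-complement sum = 0x7B33.
Checksum = ~0x7B33 & 0xFFFF = 0x84CC.

84CC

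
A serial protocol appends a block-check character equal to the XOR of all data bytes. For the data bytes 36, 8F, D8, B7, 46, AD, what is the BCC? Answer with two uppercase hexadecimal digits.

3D

XOR the bytes together:
  start with 0x36
  0x36 ⊕ 0x8F = 0xB9
  0xB9 ⊕ 0xD8 = 0x61
  0x61 ⊕ 0xB7 = 0xD6
  0xD6 ⊕ 0x46 = 0x90
  0x90 ⊕ 0xAD = 0x3D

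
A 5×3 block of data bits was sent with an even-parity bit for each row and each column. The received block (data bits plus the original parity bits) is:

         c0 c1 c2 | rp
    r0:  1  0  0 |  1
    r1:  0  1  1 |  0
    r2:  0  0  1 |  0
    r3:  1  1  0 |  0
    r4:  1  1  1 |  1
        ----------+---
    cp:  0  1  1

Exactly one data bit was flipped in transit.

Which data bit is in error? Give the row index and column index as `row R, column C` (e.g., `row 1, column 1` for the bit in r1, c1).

row 2, column 0

Recompute each row's even parity and compare to rp:
  r0: data parity 1, sent rp 1 → ok
  r1: data parity 0, sent rp 0 → ok
  r2: data parity 1, sent rp 0 → mismatch
  r3: data parity 0, sent rp 0 → ok
  r4: data parity 1, sent rp 1 → ok
Recompute each column's even parity and compare to cp:
  c0: data parity 1, sent cp 0 → mismatch
  c1: data parity 1, sent cp 1 → ok
  c2: data parity 1, sent cp 1 → ok
Exactly one row (r2) and one column (c0) fail → the flipped bit is at their intersection.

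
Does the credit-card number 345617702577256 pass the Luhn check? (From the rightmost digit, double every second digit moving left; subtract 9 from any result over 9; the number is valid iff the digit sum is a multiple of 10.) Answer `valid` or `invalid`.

invalid

From the right, keep odd positions and double even positions (subtract 9 from any doubled value over 9):
  doubled (positions 2,4,...): 1 5 1 0 5 3 8 → sum 23
  kept (positions 1,3,...): 6 2 7 2 7 1 5 3 → sum 33
Total = 56.
56 mod 10 = 6, so the number is invalid.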